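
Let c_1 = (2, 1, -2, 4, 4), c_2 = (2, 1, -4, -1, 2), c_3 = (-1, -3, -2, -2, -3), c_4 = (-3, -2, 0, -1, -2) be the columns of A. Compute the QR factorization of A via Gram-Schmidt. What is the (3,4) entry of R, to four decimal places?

r_{34} = 2.1701

e_1 = c_1/‖c_1‖ = (2, 1, -2, 4, 4)/6.4031 = (0.3123, 0.1562, -0.3123, 0.6247, 0.6247).
r_{12} = e_1·c_2 = 2.6550.
u_2 = c_2 − 2.6550·e_1 = (1.1707, 0.5854, -3.1707, -2.6585, 0.3415).
‖u_2‖ = 4.3533, so e_2 = (0.2689, 0.1345, -0.7284, -0.6107, 0.0784).
r_{13} = e_1·c_3 = -3.2796; r_{23} = e_2·c_3 = 1.7705.
u_3 = c_3 + 3.2796·e_1 − 1.7705·e_2 = (-0.4517, -2.7259, -1.7349, 1.1300, -1.0901).
‖u_3‖ = 3.6207, so e_3 = (-0.1248, -0.7529, -0.4792, 0.3121, -0.3011).
r_{34} = e_3·c_4 = 2.1701.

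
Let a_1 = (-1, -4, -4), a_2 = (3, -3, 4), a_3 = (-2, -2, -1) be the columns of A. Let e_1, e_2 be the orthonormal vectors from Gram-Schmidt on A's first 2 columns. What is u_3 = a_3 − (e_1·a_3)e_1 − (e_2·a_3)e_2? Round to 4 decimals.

a_1 = (-1, -4, -4); ‖a_1‖ = 5.7446, so e_1 = (-0.1741, -0.6963, -0.6963).
e_1·a_2 = (-0.1741)·3 + (-0.6963)·(-3) + (-0.6963)·4 = -1.2185.
u_2 = a_2 + 1.2185·e_1 = (2.7879, -3.8485, 3.1515).
‖u_2‖ = 5.7022, so e_2 = (0.4889, -0.6749, 0.5527).
e_1·a_3 = (-0.1741)·(-2) + (-0.6963)·(-2) + (-0.6963)·(-1) = 2.4371; e_2·a_3 = 0.4889·(-2) + (-0.6749)·(-2) + 0.5527·(-1) = -0.1807.
u_3 = a_3 − 2.4371·e_1 + 0.1807·e_2 = (-1.4874, -0.4250, 0.7968).

u_3 = (-1.4874, -0.4250, 0.7968)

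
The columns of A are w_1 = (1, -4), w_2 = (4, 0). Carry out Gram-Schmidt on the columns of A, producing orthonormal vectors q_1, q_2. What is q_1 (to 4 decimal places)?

w_1 = (1, -4); ‖w_1‖ = 4.1231, so q_1 = (0.2425, -0.9701).

q_1 = (0.2425, -0.9701)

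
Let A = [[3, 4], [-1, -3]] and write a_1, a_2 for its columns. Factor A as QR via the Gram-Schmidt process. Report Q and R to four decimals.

a_1 = (3, -1); ‖a_1‖ = 3.1623, so q_1 = (0.9487, -0.3162).
q_1·a_2 = 0.9487·4 + (-0.3162)·(-3) = 4.7434.
u_2 = a_2 − 4.7434·q_1 = (-0.5000, -1.5000).
‖u_2‖ = 1.5811, so q_2 = (-0.3162, -0.9487).

Q = [[0.9487, -0.3162], [-0.3162, -0.9487]], R = [[3.1623, 4.7434], [0.0000, 1.5811]]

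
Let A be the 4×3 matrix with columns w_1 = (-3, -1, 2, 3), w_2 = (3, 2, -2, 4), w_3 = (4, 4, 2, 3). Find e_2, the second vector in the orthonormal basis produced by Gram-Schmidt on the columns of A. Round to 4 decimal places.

w_1 = (-3, -1, 2, 3); ‖w_1‖ = 4.7958, so e_1 = (-0.6255, -0.2085, 0.4170, 0.6255).
e_1·w_2 = (-0.6255)·3 + (-0.2085)·2 + 0.4170·(-2) + 0.6255·4 = -0.6255.
u_2 = w_2 + 0.6255·e_1 = (2.6087, 1.8696, -1.7391, 4.3913).
‖u_2‖ = 5.7104, so e_2 = (0.4568, 0.3274, -0.3046, 0.7690).

e_2 = (0.4568, 0.3274, -0.3046, 0.7690)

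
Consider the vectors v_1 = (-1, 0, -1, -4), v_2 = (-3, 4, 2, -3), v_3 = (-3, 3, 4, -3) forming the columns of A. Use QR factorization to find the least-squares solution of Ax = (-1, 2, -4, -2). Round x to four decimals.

v_1 = (-1, 0, -1, -4); ‖v_1‖ = 4.2426, so e_1 = (-0.2357, 0.0000, -0.2357, -0.9428).
e_1·v_2 = (-0.2357)·(-3) + 0.0000·4 + (-0.2357)·2 + (-0.9428)·(-3) = 3.0641.
u_2 = v_2 − 3.0641·e_1 = (-2.2778, 4.0000, 2.7222, -0.1111).
‖u_2‖ = 5.3489, so e_2 = (-0.4258, 0.7478, 0.5089, -0.0208).
e_1·v_3 = (-0.2357)·(-3) + 0.0000·3 + (-0.2357)·4 + (-0.9428)·(-3) = 2.5927; e_2·v_3 = (-0.4258)·(-3) + 0.7478·3 + 0.5089·4 + (-0.0208)·(-3) = 5.6190.
u_3 = v_3 − 2.5927·e_1 − 5.6190·e_2 = (0.0039, -1.2019, 1.7515, -0.4388).
‖u_3‖ = 2.1691, so e_3 = (0.0018, -0.5541, 0.8075, -0.2023).
Qᵀb = (3.0641, -0.0727, -3.9353).
Back-substitute: x_3 = -3.9353/2.1691 = -1.8143.
x_2 = (-0.0727 − 5.6190·(-1.8143))/5.3489 = 1.8923.
x_1 = (3.0641 − 3.0641·1.8923 − 2.5927·(-1.8143))/4.2426 = 0.4643.

x = (0.4643, 1.8923, -1.8143)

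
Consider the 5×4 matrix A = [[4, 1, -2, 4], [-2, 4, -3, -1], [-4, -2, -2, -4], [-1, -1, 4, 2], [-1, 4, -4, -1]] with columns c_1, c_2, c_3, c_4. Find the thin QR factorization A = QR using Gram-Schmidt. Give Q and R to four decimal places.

Q = [[0.6489, 0.1452, -0.3913, 0.6323], [-0.3244, 0.6577, 0.1088, 0.1774], [-0.6489, -0.3075, -0.5852, 0.3763], [-0.1622, -0.1580, 0.6894, 0.6534], [-0.1622, 0.6534, -0.1313, 0.0160]], R = [[6.1644, 0.1622, 0.9733, 5.3533], [0.0000, 6.1623, -4.8940, 0.1836], [0.0000, 0.0000, 4.9094, 2.1771], [0.0000, 0.0000, 0.0000, 2.1374]]

c_1 = (4, -2, -4, -1, -1); ‖c_1‖ = 6.1644, so q_1 = (0.6489, -0.3244, -0.6489, -0.1622, -0.1622).
q_1·c_2 = 0.6489·1 + (-0.3244)·4 + (-0.6489)·(-2) + (-0.1622)·(-1) + (-0.1622)·4 = 0.1622.
u_2 = c_2 − 0.1622·q_1 = (0.8947, 4.0526, -1.8947, -0.9737, 4.0263).
‖u_2‖ = 6.1623, so q_2 = (0.1452, 0.6577, -0.3075, -0.1580, 0.6534).
q_1·c_3 = 0.6489·(-2) + (-0.3244)·(-3) + (-0.6489)·(-2) + (-0.1622)·4 + (-0.1622)·(-4) = 0.9733; q_2·c_3 = 0.1452·(-2) + 0.6577·(-3) + (-0.3075)·(-2) + (-0.1580)·4 + 0.6534·(-4) = -4.8940.
u_3 = c_3 − 0.9733·q_1 + 4.8940·q_2 = (-1.9210, 0.5343, -2.8732, 3.3846, -0.6445).
‖u_3‖ = 4.9094, so q_3 = (-0.3913, 0.1088, -0.5852, 0.6894, -0.1313).
q_1·c_4 = 0.6489·4 + (-0.3244)·(-1) + (-0.6489)·(-4) + (-0.1622)·2 + (-0.1622)·(-1) = 5.3533; q_2·c_4 = 0.1452·4 + 0.6577·(-1) + (-0.3075)·(-4) + (-0.1580)·2 + 0.6534·(-1) = 0.1836; q_3·c_4 = (-0.3913)·4 + 0.1088·(-1) + (-0.5852)·(-4) + 0.6894·2 + (-0.1313)·(-1) = 2.1771.
u_4 = c_4 − 5.3533·q_1 − 0.1836·q_2 − 2.1771·q_3 = (1.3515, 0.3791, 0.8043, 1.3965, 0.0342).
‖u_4‖ = 2.1374, so q_4 = (0.6323, 0.1774, 0.3763, 0.6534, 0.0160).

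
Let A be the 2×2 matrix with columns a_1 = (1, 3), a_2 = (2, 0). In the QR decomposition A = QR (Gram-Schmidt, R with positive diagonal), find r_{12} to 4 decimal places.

r_{12} = 0.6325

a_1 = (1, 3); ‖a_1‖ = 3.1623, so e_1 = (0.3162, 0.9487).
r_{12} = e_1·a_2 = 0.6325.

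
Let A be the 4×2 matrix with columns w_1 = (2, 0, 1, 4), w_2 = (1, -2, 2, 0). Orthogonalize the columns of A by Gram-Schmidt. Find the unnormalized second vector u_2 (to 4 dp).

e_1 = w_1/‖w_1‖ = (2, 0, 1, 4)/4.5826 = (0.4364, 0.0000, 0.2182, 0.8729).
r_{12} = e_1·w_2 = 0.8729.
u_2 = w_2 − 0.8729·e_1 = (0.6190, -2.0000, 1.8095, -0.7619).

u_2 = (0.6190, -2.0000, 1.8095, -0.7619)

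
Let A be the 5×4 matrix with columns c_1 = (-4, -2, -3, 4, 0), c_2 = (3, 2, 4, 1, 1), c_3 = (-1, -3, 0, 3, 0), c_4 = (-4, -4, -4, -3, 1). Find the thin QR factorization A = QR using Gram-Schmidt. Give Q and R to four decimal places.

Q = [[-0.5963, 0.2031, 0.2690, -0.3410], [-0.2981, 0.2188, -0.9128, -0.1653], [-0.4472, 0.5626, 0.2801, 0.1929], [0.5963, 0.7345, 0.0226, -0.2790], [0.0000, 0.2344, -0.1242, 0.8610]], R = [[6.7082, -3.5777, 3.2796, 3.5777], [0.0000, 4.2661, 1.3439, -5.9070], [0.0000, 0.0000, 2.5374, 1.2632], [0.0000, 0.0000, 0.0000, 2.9516]]

q_1 = c_1/‖c_1‖ = (-4, -2, -3, 4, 0)/6.7082 = (-0.5963, -0.2981, -0.4472, 0.5963, 0.0000).
r_{12} = q_1·c_2 = -3.5777.
u_2 = c_2 + 3.5777·q_1 = (0.8667, 0.9333, 2.4000, 3.1333, 1.0000).
‖u_2‖ = 4.2661, so q_2 = (0.2031, 0.2188, 0.5626, 0.7345, 0.2344).
r_{13} = q_1·c_3 = 3.2796; r_{23} = q_2·c_3 = 1.3439.
u_3 = c_3 − 3.2796·q_1 − 1.3439·q_2 = (0.6825, -2.3162, 0.7106, 0.0574, -0.3150).
‖u_3‖ = 2.5374, so q_3 = (0.2690, -0.9128, 0.2801, 0.0226, -0.1242).
r_{14} = q_1·c_4 = 3.5777; r_{24} = q_2·c_4 = -5.9070; r_{34} = q_3·c_4 = 1.2632.
u_4 = c_4 − 3.5777·q_1 + 5.9070·q_2 − 1.2632·q_3 = (-1.0064, -0.4880, 0.5693, -0.8234, 2.5414).
‖u_4‖ = 2.9516, so q_4 = (-0.3410, -0.1653, 0.1929, -0.2790, 0.8610).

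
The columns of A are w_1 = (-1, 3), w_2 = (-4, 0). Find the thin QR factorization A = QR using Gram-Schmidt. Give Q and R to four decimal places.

w_1 = (-1, 3); ‖w_1‖ = 3.1623, so e_1 = (-0.3162, 0.9487).
e_1·w_2 = (-0.3162)·(-4) + 0.9487·0 = 1.2649.
u_2 = w_2 − 1.2649·e_1 = (-3.6000, -1.2000).
‖u_2‖ = 3.7947, so e_2 = (-0.9487, -0.3162).

Q = [[-0.3162, -0.9487], [0.9487, -0.3162]], R = [[3.1623, 1.2649], [0.0000, 3.7947]]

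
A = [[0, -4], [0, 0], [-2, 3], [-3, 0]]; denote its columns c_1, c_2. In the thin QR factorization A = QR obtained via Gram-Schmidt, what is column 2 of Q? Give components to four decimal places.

c_1 = (0, 0, -2, -3); ‖c_1‖ = 3.6056, so e_1 = (0.0000, 0.0000, -0.5547, -0.8321).
e_1·c_2 = 0.0000·(-4) + 0.0000·0 + (-0.5547)·3 + (-0.8321)·0 = -1.6641.
u_2 = c_2 + 1.6641·e_1 = (-4.0000, 0.0000, 2.0769, -1.3846).
‖u_2‖ = 4.7150, so e_2 = (-0.8484, 0.0000, 0.4405, -0.2937).

e_2 = (-0.8484, 0.0000, 0.4405, -0.2937)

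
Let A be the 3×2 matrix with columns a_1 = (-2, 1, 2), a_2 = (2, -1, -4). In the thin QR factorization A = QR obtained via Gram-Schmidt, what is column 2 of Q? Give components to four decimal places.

a_1 = (-2, 1, 2); ‖a_1‖ = 3.0000, so e_1 = (-0.6667, 0.3333, 0.6667).
e_1·a_2 = (-0.6667)·2 + 0.3333·(-1) + 0.6667·(-4) = -4.3333.
u_2 = a_2 + 4.3333·e_1 = (-0.8889, 0.4444, -1.1111).
‖u_2‖ = 1.4907, so e_2 = (-0.5963, 0.2981, -0.7454).

e_2 = (-0.5963, 0.2981, -0.7454)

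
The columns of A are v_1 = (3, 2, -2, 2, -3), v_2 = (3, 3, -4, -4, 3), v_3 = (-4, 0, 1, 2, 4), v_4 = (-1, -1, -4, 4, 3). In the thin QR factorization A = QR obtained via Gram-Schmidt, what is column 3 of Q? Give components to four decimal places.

v_1 = (3, 2, -2, 2, -3); ‖v_1‖ = 5.4772, so e_1 = (0.5477, 0.3651, -0.3651, 0.3651, -0.5477).
e_1·v_2 = 0.5477·3 + 0.3651·3 + (-0.3651)·(-4) + 0.3651·(-4) + (-0.5477)·3 = 1.0954.
u_2 = v_2 − 1.0954·e_1 = (2.4000, 2.6000, -3.6000, -4.4000, 3.6000).
‖u_2‖ = 7.6026, so e_2 = (0.3157, 0.3420, -0.4735, -0.5787, 0.4735).
e_1·v_3 = 0.5477·(-4) + 0.3651·0 + (-0.3651)·1 + 0.3651·2 + (-0.5477)·4 = -4.0166; e_2·v_3 = 0.3157·(-4) + 0.3420·0 + (-0.4735)·1 + (-0.5787)·2 + 0.4735·4 = -0.9997.
u_3 = v_3 + 4.0166·e_1 + 0.9997·e_2 = (-1.4844, 1.8085, -0.9400, 2.8881, 2.2734).
‖u_3‖ = 4.4573, so e_3 = (-0.3330, 0.4057, -0.2109, 0.6480, 0.5100).

e_3 = (-0.3330, 0.4057, -0.2109, 0.6480, 0.5100)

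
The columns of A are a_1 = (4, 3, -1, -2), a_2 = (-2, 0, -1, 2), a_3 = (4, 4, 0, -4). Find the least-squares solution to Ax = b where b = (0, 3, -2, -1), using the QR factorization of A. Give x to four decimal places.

x = (-0.1667, 1.5000, 0.9583)

q_1 = a_1/‖a_1‖ = (4, 3, -1, -2)/5.4772 = (0.7303, 0.5477, -0.1826, -0.3651).
r_{12} = q_1·a_2 = -2.0083.
u_2 = a_2 + 2.0083·q_1 = (-0.5333, 1.1000, -1.3667, 1.2667).
‖u_2‖ = 2.2286, so q_2 = (-0.2393, 0.4936, -0.6132, 0.5684).
r_{13} = q_1·a_3 = 6.5727; r_{23} = q_2·a_3 = -1.2564.
u_3 = a_3 − 6.5727·q_1 + 1.2564·q_2 = (-1.1007, 1.0201, 0.4295, -0.8859).
‖u_3‖ = 1.7948, so q_3 = (-0.6132, 0.5684, 0.2393, -0.4936).
Qᵀb = (2.3735, 2.1389, 1.7201).
Back-substitute: x_3 = 1.7201/1.7948 = 0.9583.
x_2 = (2.1389 + 1.2564·0.9583)/2.2286 = 1.5000.
x_1 = (2.3735 + 2.0083·1.5000 − 6.5727·0.9583)/5.4772 = -0.1667.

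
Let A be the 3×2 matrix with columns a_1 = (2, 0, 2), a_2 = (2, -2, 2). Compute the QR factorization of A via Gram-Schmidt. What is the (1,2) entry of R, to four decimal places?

a_1 = (2, 0, 2); ‖a_1‖ = 2.8284, so e_1 = (0.7071, 0.0000, 0.7071).
r_{12} = e_1·a_2 = 2.8284.

r_{12} = 2.8284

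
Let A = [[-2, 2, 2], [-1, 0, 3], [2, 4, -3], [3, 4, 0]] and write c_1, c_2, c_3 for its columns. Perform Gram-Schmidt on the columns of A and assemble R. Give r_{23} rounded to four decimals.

q_1 = c_1/‖c_1‖ = (-2, -1, 2, 3)/4.2426 = (-0.4714, -0.2357, 0.4714, 0.7071).
r_{12} = q_1·c_2 = 3.7712.
u_2 = c_2 − 3.7712·q_1 = (3.7778, 0.8889, 2.2222, 1.3333).
‖u_2‖ = 4.6667, so q_2 = (0.8095, 0.1905, 0.4762, 0.2857).
r_{23} = q_2·c_3 = 0.7619.

r_{23} = 0.7619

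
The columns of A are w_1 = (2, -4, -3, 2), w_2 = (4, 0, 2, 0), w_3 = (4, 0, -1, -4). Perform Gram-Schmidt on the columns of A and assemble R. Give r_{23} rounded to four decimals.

e_1 = w_1/‖w_1‖ = (2, -4, -3, 2)/5.7446 = (0.3482, -0.6963, -0.5222, 0.3482).
r_{12} = e_1·w_2 = 0.3482.
u_2 = w_2 − 0.3482·e_1 = (3.8788, 0.2424, 2.1818, -0.1212).
‖u_2‖ = 4.4586, so e_2 = (0.8700, 0.0544, 0.4894, -0.0272).
r_{23} = e_2·w_3 = 3.0992.

r_{23} = 3.0992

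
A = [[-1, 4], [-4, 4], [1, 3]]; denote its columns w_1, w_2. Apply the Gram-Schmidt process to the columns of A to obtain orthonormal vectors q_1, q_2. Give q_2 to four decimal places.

q_2 = (0.6118, 0.0445, 0.7898)

w_1 = (-1, -4, 1); ‖w_1‖ = 4.2426, so q_1 = (-0.2357, -0.9428, 0.2357).
q_1·w_2 = (-0.2357)·4 + (-0.9428)·4 + 0.2357·3 = -4.0069.
u_2 = w_2 + 4.0069·q_1 = (3.0556, 0.2222, 3.9444).
‖u_2‖ = 4.9944, so q_2 = (0.6118, 0.0445, 0.7898).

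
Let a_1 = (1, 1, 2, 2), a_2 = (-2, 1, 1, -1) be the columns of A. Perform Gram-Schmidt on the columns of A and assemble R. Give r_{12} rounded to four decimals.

e_1 = a_1/‖a_1‖ = (1, 1, 2, 2)/3.1623 = (0.3162, 0.3162, 0.6325, 0.6325).
r_{12} = e_1·a_2 = -0.3162.

r_{12} = -0.3162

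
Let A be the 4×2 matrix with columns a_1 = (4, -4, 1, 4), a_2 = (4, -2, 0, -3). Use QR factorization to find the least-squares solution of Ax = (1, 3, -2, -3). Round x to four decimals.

a_1 = (4, -4, 1, 4); ‖a_1‖ = 7.0000, so e_1 = (0.5714, -0.5714, 0.1429, 0.5714).
e_1·a_2 = 0.5714·4 + (-0.5714)·(-2) + 0.1429·0 + 0.5714·(-3) = 1.7143.
u_2 = a_2 − 1.7143·e_1 = (3.0204, -1.0204, -0.2449, -3.9796).
‖u_2‖ = 5.1050, so e_2 = (0.5917, -0.1999, -0.0480, -0.7795).
Qᵀb = (-3.1429, 2.4266).
Back-substitute: x_2 = 2.4266/5.1050 = 0.4753.
x_1 = (-3.1429 − 1.7143·0.4753)/7.0000 = -0.5654.

x = (-0.5654, 0.4753)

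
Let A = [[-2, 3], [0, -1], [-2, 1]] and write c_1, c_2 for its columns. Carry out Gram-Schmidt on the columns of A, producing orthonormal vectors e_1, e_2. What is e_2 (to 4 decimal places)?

e_2 = (0.5774, -0.5774, -0.5774)

c_1 = (-2, 0, -2); ‖c_1‖ = 2.8284, so e_1 = (-0.7071, 0.0000, -0.7071).
e_1·c_2 = (-0.7071)·3 + 0.0000·(-1) + (-0.7071)·1 = -2.8284.
u_2 = c_2 + 2.8284·e_1 = (1.0000, -1.0000, -1.0000).
‖u_2‖ = 1.7321, so e_2 = (0.5774, -0.5774, -0.5774).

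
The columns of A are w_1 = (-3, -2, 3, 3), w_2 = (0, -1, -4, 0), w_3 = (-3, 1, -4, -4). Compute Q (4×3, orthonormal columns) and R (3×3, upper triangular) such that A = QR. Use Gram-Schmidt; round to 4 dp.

Q = [[-0.5388, -0.2608, -0.7783], [-0.3592, -0.4433, 0.2035], [0.5388, -0.8170, -0.0509], [0.5388, 0.2608, -0.5918]], R = [[5.5678, -1.7961, -3.0533], [0.0000, 3.7114, 2.5641], [0.0000, 0.0000, 5.1091]]

w_1 = (-3, -2, 3, 3); ‖w_1‖ = 5.5678, so q_1 = (-0.5388, -0.3592, 0.5388, 0.5388).
q_1·w_2 = (-0.5388)·0 + (-0.3592)·(-1) + 0.5388·(-4) + 0.5388·0 = -1.7961.
u_2 = w_2 + 1.7961·q_1 = (-0.9677, -1.6452, -3.0323, 0.9677).
‖u_2‖ = 3.7114, so q_2 = (-0.2608, -0.4433, -0.8170, 0.2608).
q_1·w_3 = (-0.5388)·(-3) + (-0.3592)·1 + 0.5388·(-4) + 0.5388·(-4) = -3.0533; q_2·w_3 = (-0.2608)·(-3) + (-0.4433)·1 + (-0.8170)·(-4) + 0.2608·(-4) = 2.5641.
u_3 = w_3 + 3.0533·q_1 − 2.5641·q_2 = (-3.9766, 1.0398, -0.2600, -3.0234).
‖u_3‖ = 5.1091, so q_3 = (-0.7783, 0.2035, -0.0509, -0.5918).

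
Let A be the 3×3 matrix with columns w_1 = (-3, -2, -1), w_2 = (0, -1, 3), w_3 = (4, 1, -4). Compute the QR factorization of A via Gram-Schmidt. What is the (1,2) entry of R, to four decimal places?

w_1 = (-3, -2, -1); ‖w_1‖ = 3.7417, so q_1 = (-0.8018, -0.5345, -0.2673).
r_{12} = q_1·w_2 = -0.2673.

r_{12} = -0.2673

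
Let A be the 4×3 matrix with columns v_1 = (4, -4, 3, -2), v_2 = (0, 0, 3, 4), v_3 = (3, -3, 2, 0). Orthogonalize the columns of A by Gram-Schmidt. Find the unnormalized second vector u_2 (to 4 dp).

u_2 = (-0.0889, 0.0889, 2.9333, 4.0444)

v_1 = (4, -4, 3, -2); ‖v_1‖ = 6.7082, so q_1 = (0.5963, -0.5963, 0.4472, -0.2981).
q_1·v_2 = 0.5963·0 + (-0.5963)·0 + 0.4472·3 + (-0.2981)·4 = 0.1491.
u_2 = v_2 − 0.1491·q_1 = (-0.0889, 0.0889, 2.9333, 4.0444).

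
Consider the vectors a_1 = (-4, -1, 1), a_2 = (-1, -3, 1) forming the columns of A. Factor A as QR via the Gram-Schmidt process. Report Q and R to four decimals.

a_1 = (-4, -1, 1); ‖a_1‖ = 4.2426, so q_1 = (-0.9428, -0.2357, 0.2357).
q_1·a_2 = (-0.9428)·(-1) + (-0.2357)·(-3) + 0.2357·1 = 1.8856.
u_2 = a_2 − 1.8856·q_1 = (0.7778, -2.5556, 0.5556).
‖u_2‖ = 2.7285, so q_2 = (0.2851, -0.9366, 0.2036).

Q = [[-0.9428, 0.2851], [-0.2357, -0.9366], [0.2357, 0.2036]], R = [[4.2426, 1.8856], [0.0000, 2.7285]]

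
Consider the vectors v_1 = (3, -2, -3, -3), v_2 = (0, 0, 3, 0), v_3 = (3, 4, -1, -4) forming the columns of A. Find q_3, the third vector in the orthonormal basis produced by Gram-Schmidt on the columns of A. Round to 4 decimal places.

v_1 = (3, -2, -3, -3); ‖v_1‖ = 5.5678, so q_1 = (0.5388, -0.3592, -0.5388, -0.5388).
q_1·v_2 = 0.5388·0 + (-0.3592)·0 + (-0.5388)·3 + (-0.5388)·0 = -1.6164.
u_2 = v_2 + 1.6164·q_1 = (0.8710, -0.5806, 2.1290, -0.8710).
‖u_2‖ = 2.5273, so q_2 = (0.3446, -0.2298, 0.8424, -0.3446).
q_1·v_3 = 0.5388·3 + (-0.3592)·4 + (-0.5388)·(-1) + (-0.5388)·(-4) = 2.8737; q_2·v_3 = 0.3446·3 + (-0.2298)·4 + 0.8424·(-1) + (-0.3446)·(-4) = 0.6510.
u_3 = v_3 − 2.8737·q_1 − 0.6510·q_2 = (1.2273, 5.1818, 0.0000, -2.2273).
‖u_3‖ = 5.7722, so q_3 = (0.2126, 0.8977, 0.0000, -0.3859).

q_3 = (0.2126, 0.8977, 0.0000, -0.3859)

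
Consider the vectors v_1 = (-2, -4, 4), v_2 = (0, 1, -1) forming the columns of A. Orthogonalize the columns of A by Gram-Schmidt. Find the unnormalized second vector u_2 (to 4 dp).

u_2 = (-0.4444, 0.1111, -0.1111)

e_1 = v_1/‖v_1‖ = (-2, -4, 4)/6.0000 = (-0.3333, -0.6667, 0.6667).
r_{12} = e_1·v_2 = -1.3333.
u_2 = v_2 + 1.3333·e_1 = (-0.4444, 0.1111, -0.1111).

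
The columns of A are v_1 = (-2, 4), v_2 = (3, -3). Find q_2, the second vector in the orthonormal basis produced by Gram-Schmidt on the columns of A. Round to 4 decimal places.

q_2 = (0.8944, 0.4472)

q_1 = v_1/‖v_1‖ = (-2, 4)/4.4721 = (-0.4472, 0.8944).
r_{12} = q_1·v_2 = -4.0249.
u_2 = v_2 + 4.0249·q_1 = (1.2000, 0.6000).
‖u_2‖ = 1.3416, so q_2 = (0.8944, 0.4472).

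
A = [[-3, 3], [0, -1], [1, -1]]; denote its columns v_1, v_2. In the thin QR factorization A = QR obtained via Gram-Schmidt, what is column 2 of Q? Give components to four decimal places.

v_1 = (-3, 0, 1); ‖v_1‖ = 3.1623, so e_1 = (-0.9487, 0.0000, 0.3162).
e_1·v_2 = (-0.9487)·3 + 0.0000·(-1) + 0.3162·(-1) = -3.1623.
u_2 = v_2 + 3.1623·e_1 = (0.0000, -1.0000, 0.0000).
‖u_2‖ = 1.0000, so e_2 = (0.0000, -1.0000, 0.0000).

e_2 = (0.0000, -1.0000, 0.0000)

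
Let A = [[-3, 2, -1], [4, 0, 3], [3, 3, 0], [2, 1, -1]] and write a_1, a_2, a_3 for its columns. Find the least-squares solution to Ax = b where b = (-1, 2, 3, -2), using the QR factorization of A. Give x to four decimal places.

x = (0.0311, 0.5454, 0.9302)

a_1 = (-3, 4, 3, 2); ‖a_1‖ = 6.1644, so q_1 = (-0.4867, 0.6489, 0.4867, 0.3244).
q_1·a_2 = (-0.4867)·2 + 0.6489·0 + 0.4867·3 + 0.3244·1 = 0.8111.
u_2 = a_2 − 0.8111·q_1 = (2.3947, -0.5263, 2.6053, 0.7368).
‖u_2‖ = 3.6527, so q_2 = (0.6556, -0.1441, 0.7132, 0.2017).
q_1·a_3 = (-0.4867)·(-1) + 0.6489·3 + 0.4867·0 + 0.3244·(-1) = 2.1089; q_2·a_3 = 0.6556·(-1) + (-0.1441)·3 + 0.7132·0 + 0.2017·(-1) = -1.2896.
u_3 = a_3 − 2.1089·q_1 + 1.2896·q_2 = (0.8718, 1.4458, -0.1065, -1.4241).
‖u_3‖ = 2.2112, so q_3 = (0.3943, 0.6538, -0.0482, -0.6440).
Qᵀb = (2.5955, 0.7925, 2.0569).
Back-substitute: x_3 = 2.0569/2.2112 = 0.9302.
x_2 = (0.7925 + 1.2896·0.9302)/3.6527 = 0.5454.
x_1 = (2.5955 − 0.8111·0.5454 − 2.1089·0.9302)/6.1644 = 0.0311.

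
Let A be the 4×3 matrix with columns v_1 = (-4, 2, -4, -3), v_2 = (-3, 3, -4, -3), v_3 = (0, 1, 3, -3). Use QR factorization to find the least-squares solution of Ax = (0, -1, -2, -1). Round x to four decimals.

x = (0.4054, -0.2194, -0.1892)

e_1 = v_1/‖v_1‖ = (-4, 2, -4, -3)/6.7082 = (-0.5963, 0.2981, -0.5963, -0.4472).
r_{12} = e_1·v_2 = 6.4101.
u_2 = v_2 − 6.4101·e_1 = (0.8222, 1.0889, -0.1778, -0.1333).
‖u_2‖ = 1.3824, so e_2 = (0.5948, 0.7877, -0.1286, -0.0964).
r_{13} = e_1·v_3 = -0.1491; r_{23} = e_2·v_3 = 0.6912.
u_3 = v_3 + 0.1491·e_1 − 0.6912·e_2 = (-0.5000, 0.5000, 3.0000, -3.0000).
‖u_3‖ = 4.3012, so e_3 = (-0.1162, 0.1162, 0.6975, -0.6975).
Qᵀb = (1.3416, -0.4340, -0.8137).
Back-substitute: x_3 = -0.8137/4.3012 = -0.1892.
x_2 = (-0.4340 − 0.6912·(-0.1892))/1.3824 = -0.2194.
x_1 = (1.3416 − 6.4101·(-0.2194) + 0.1491·(-0.1892))/6.7082 = 0.4054.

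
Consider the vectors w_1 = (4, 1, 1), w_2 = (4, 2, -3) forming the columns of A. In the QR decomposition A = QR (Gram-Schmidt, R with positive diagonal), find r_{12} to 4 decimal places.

r_{12} = 3.5355

q_1 = w_1/‖w_1‖ = (4, 1, 1)/4.2426 = (0.9428, 0.2357, 0.2357).
r_{12} = q_1·w_2 = 3.5355.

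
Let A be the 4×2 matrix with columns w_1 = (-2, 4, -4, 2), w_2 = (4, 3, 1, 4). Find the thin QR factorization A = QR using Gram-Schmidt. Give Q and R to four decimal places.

w_1 = (-2, 4, -4, 2); ‖w_1‖ = 6.3246, so q_1 = (-0.3162, 0.6325, -0.6325, 0.3162).
q_1·w_2 = (-0.3162)·4 + 0.6325·3 + (-0.6325)·1 + 0.3162·4 = 1.2649.
u_2 = w_2 − 1.2649·q_1 = (4.4000, 2.2000, 1.8000, 3.6000).
‖u_2‖ = 6.3561, so q_2 = (0.6922, 0.3461, 0.2832, 0.5664).

Q = [[-0.3162, 0.6922], [0.6325, 0.3461], [-0.6325, 0.2832], [0.3162, 0.5664]], R = [[6.3246, 1.2649], [0.0000, 6.3561]]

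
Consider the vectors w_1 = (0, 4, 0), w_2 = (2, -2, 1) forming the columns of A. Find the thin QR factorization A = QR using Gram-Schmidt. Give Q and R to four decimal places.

Q = [[0.0000, 0.8944], [1.0000, 0.0000], [0.0000, 0.4472]], R = [[4.0000, -2.0000], [0.0000, 2.2361]]

w_1 = (0, 4, 0); ‖w_1‖ = 4.0000, so q_1 = (0.0000, 1.0000, 0.0000).
q_1·w_2 = 0.0000·2 + 1.0000·(-2) + 0.0000·1 = -2.0000.
u_2 = w_2 + 2.0000·q_1 = (2.0000, 0.0000, 1.0000).
‖u_2‖ = 2.2361, so q_2 = (0.8944, 0.0000, 0.4472).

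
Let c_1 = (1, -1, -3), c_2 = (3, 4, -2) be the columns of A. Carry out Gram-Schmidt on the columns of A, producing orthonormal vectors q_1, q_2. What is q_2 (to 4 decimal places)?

c_1 = (1, -1, -3); ‖c_1‖ = 3.3166, so q_1 = (0.3015, -0.3015, -0.9045).
q_1·c_2 = 0.3015·3 + (-0.3015)·4 + (-0.9045)·(-2) = 1.5076.
u_2 = c_2 − 1.5076·q_1 = (2.5455, 4.4545, -0.6364).
‖u_2‖ = 5.1698, so q_2 = (0.4924, 0.8616, -0.1231).

q_2 = (0.4924, 0.8616, -0.1231)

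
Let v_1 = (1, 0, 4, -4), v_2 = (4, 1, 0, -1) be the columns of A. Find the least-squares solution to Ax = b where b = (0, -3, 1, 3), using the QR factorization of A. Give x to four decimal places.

v_1 = (1, 0, 4, -4); ‖v_1‖ = 5.7446, so e_1 = (0.1741, 0.0000, 0.6963, -0.6963).
e_1·v_2 = 0.1741·4 + 0.0000·1 + 0.6963·0 + (-0.6963)·(-1) = 1.3926.
u_2 = v_2 − 1.3926·e_1 = (3.7576, 1.0000, -0.9697, -0.0303).
‖u_2‖ = 4.0076, so e_2 = (0.9376, 0.2495, -0.2420, -0.0076).
Qᵀb = (-1.3926, -1.0132).
Back-substitute: x_2 = -1.0132/4.0076 = -0.2528.
x_1 = (-1.3926 − 1.3926·(-0.2528))/5.7446 = -0.1811.

x = (-0.1811, -0.2528)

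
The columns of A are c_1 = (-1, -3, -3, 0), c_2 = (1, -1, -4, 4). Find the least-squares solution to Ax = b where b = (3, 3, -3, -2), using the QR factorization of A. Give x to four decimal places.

c_1 = (-1, -3, -3, 0); ‖c_1‖ = 4.3589, so q_1 = (-0.2294, -0.6882, -0.6882, 0.0000).
q_1·c_2 = (-0.2294)·1 + (-0.6882)·(-1) + (-0.6882)·(-4) + 0.0000·4 = 3.2118.
u_2 = c_2 − 3.2118·q_1 = (1.7368, 1.2105, -1.7895, 4.0000).
‖u_2‖ = 4.8666, so q_2 = (0.3569, 0.2487, -0.3677, 0.8219).
Qᵀb = (-0.6882, 1.2761).
Back-substitute: x_2 = 1.2761/4.8666 = 0.2622.
x_1 = (-0.6882 − 3.2118·0.2622)/4.3589 = -0.3511.

x = (-0.3511, 0.2622)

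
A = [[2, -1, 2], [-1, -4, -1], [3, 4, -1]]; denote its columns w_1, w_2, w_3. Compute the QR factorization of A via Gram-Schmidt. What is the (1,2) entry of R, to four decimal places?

r_{12} = 3.7417

q_1 = w_1/‖w_1‖ = (2, -1, 3)/3.7417 = (0.5345, -0.2673, 0.8018).
r_{12} = q_1·w_2 = 3.7417.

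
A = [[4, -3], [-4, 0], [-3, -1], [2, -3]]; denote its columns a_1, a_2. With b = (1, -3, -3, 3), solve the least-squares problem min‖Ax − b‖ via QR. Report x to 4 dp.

x = (0.7206, 0.0952)

a_1 = (4, -4, -3, 2); ‖a_1‖ = 6.7082, so e_1 = (0.5963, -0.5963, -0.4472, 0.2981).
e_1·a_2 = 0.5963·(-3) + (-0.5963)·0 + (-0.4472)·(-1) + 0.2981·(-3) = -2.2361.
u_2 = a_2 + 2.2361·e_1 = (-1.6667, -1.3333, -2.0000, -2.3333).
‖u_2‖ = 3.7417, so e_2 = (-0.4454, -0.3563, -0.5345, -0.6236).
Qᵀb = (4.6212, 0.3563).
Back-substitute: x_2 = 0.3563/3.7417 = 0.0952.
x_1 = (4.6212 + 2.2361·0.0952)/6.7082 = 0.7206.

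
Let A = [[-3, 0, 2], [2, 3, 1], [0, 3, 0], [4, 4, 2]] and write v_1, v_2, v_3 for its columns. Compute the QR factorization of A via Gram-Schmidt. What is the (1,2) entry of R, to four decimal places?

v_1 = (-3, 2, 0, 4); ‖v_1‖ = 5.3852, so e_1 = (-0.5571, 0.3714, 0.0000, 0.7428).
r_{12} = e_1·v_2 = 4.0853.

r_{12} = 4.0853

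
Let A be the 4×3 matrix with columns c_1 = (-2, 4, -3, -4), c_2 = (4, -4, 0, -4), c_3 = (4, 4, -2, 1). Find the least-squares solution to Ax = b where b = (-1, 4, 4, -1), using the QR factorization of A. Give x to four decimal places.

x = (0.1673, -0.3052, 0.0029)

q_1 = c_1/‖c_1‖ = (-2, 4, -3, -4)/6.7082 = (-0.2981, 0.5963, -0.4472, -0.5963).
r_{12} = q_1·c_2 = -1.1926.
u_2 = c_2 + 1.1926·q_1 = (3.6444, -3.2889, -0.5333, -4.7111).
‖u_2‖ = 6.8248, so q_2 = (0.5340, -0.4819, -0.0781, -0.6903).
r_{13} = q_1·c_3 = 1.4907; r_{23} = q_2·c_3 = -0.3256.
u_3 = c_3 − 1.4907·q_1 + 0.3256·q_2 = (4.6183, 2.9542, -1.3588, 1.6641).
‖u_3‖ = 5.8883, so q_3 = (0.7843, 0.5017, -0.2308, 0.2826).
Qᵀb = (1.4907, -2.0839, 0.0169).
Back-substitute: x_3 = 0.0169/5.8883 = 0.0029.
x_2 = (-2.0839 + 0.3256·0.0029)/6.8248 = -0.3052.
x_1 = (1.4907 + 1.1926·(-0.3052) − 1.4907·0.0029)/6.7082 = 0.1673.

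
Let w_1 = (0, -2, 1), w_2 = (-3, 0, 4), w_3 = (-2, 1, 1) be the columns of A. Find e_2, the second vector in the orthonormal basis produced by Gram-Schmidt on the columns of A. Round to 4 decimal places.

w_1 = (0, -2, 1); ‖w_1‖ = 2.2361, so e_1 = (0.0000, -0.8944, 0.4472).
e_1·w_2 = 0.0000·(-3) + (-0.8944)·0 + 0.4472·4 = 1.7889.
u_2 = w_2 − 1.7889·e_1 = (-3.0000, 1.6000, 3.2000).
‖u_2‖ = 4.6690, so e_2 = (-0.6425, 0.3427, 0.6854).

e_2 = (-0.6425, 0.3427, 0.6854)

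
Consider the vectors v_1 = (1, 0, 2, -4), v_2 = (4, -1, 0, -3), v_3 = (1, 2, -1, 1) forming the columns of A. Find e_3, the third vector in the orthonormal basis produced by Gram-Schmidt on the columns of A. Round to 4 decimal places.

e_3 = (0.2531, 0.9628, -0.0934, 0.0166)

e_1 = v_1/‖v_1‖ = (1, 0, 2, -4)/4.5826 = (0.2182, 0.0000, 0.4364, -0.8729).
r_{12} = e_1·v_2 = 3.4915.
u_2 = v_2 − 3.4915·e_1 = (3.2381, -1.0000, -1.5238, 0.0476).
‖u_2‖ = 3.7161, so e_2 = (0.8714, -0.2691, -0.4101, 0.0128).
r_{13} = e_1·v_3 = -1.0911; r_{23} = e_2·v_3 = 0.7560.
u_3 = v_3 + 1.0911·e_1 − 0.7560·e_2 = (0.5793, 2.2034, -0.2138, 0.0379).
‖u_3‖ = 2.2887, so e_3 = (0.2531, 0.9628, -0.0934, 0.0166).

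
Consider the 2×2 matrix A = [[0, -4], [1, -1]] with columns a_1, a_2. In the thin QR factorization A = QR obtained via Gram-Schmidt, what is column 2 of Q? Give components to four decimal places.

a_1 = (0, 1); ‖a_1‖ = 1.0000, so e_1 = (0.0000, 1.0000).
e_1·a_2 = 0.0000·(-4) + 1.0000·(-1) = -1.0000.
u_2 = a_2 + 1.0000·e_1 = (-4.0000, 0.0000).
‖u_2‖ = 4.0000, so e_2 = (-1.0000, 0.0000).

e_2 = (-1.0000, 0.0000)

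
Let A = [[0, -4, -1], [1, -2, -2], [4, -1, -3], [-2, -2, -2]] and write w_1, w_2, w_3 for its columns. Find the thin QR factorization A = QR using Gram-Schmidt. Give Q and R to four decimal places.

e_1 = w_1/‖w_1‖ = (0, 1, 4, -2)/4.5826 = (0.0000, 0.2182, 0.8729, -0.4364).
r_{12} = e_1·w_2 = -0.4364.
u_2 = w_2 + 0.4364·e_1 = (-4.0000, -1.9048, -0.6190, -2.1905).
‖u_2‖ = 4.9809, so e_2 = (-0.8031, -0.3824, -0.1243, -0.4398).
r_{13} = e_1·w_3 = -2.1822; r_{23} = e_2·w_3 = 2.8203.
u_3 = w_3 + 2.1822·e_1 − 2.8203·e_2 = (1.2649, -0.4453, -0.7447, -1.7121).
‖u_3‖ = 2.2987, so e_3 = (0.5503, -0.1937, -0.3240, -0.7448).

Q = [[0.0000, -0.8031, 0.5503], [0.2182, -0.3824, -0.1937], [0.8729, -0.1243, -0.3240], [-0.4364, -0.4398, -0.7448]], R = [[4.5826, -0.4364, -2.1822], [0.0000, 4.9809, 2.8203], [0.0000, 0.0000, 2.2987]]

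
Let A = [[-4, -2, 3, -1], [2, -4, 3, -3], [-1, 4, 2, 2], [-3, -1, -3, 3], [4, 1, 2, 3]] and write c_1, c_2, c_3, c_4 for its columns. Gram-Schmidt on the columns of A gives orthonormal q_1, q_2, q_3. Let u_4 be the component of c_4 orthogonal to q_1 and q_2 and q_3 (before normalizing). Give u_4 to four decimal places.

c_1 = (-4, 2, -1, -3, 4); ‖c_1‖ = 6.7823, so q_1 = (-0.5898, 0.2949, -0.1474, -0.4423, 0.5898).
q_1·c_2 = (-0.5898)·(-2) + 0.2949·(-4) + (-0.1474)·4 + (-0.4423)·(-1) + 0.5898·1 = 0.4423.
u_2 = c_2 − 0.4423·q_1 = (-1.7391, -4.1304, 4.0652, -0.8043, 0.7391).
‖u_2‖ = 6.1485, so q_2 = (-0.2829, -0.6718, 0.6612, -0.1308, 0.1202).
q_1·c_3 = (-0.5898)·3 + 0.2949·3 + (-0.1474)·2 + (-0.4423)·(-3) + 0.5898·2 = 1.3270; q_2·c_3 = (-0.2829)·3 + (-0.6718)·3 + 0.6612·2 + (-0.1308)·(-3) + 0.1202·2 = -0.9087.
u_3 = c_3 − 1.3270·q_1 + 0.9087·q_2 = (3.5256, 1.9983, 2.7964, -2.5319, 1.3266).
‖u_3‖ = 5.6933, so q_3 = (0.6193, 0.3510, 0.4912, -0.4447, 0.2330).
q_1·c_4 = (-0.5898)·(-1) + 0.2949·(-3) + (-0.1474)·2 + (-0.4423)·3 + 0.5898·3 = -0.1474; q_2·c_4 = (-0.2829)·(-1) + (-0.6718)·(-3) + 0.6612·2 + (-0.1308)·3 + 0.1202·3 = 3.5887; q_3·c_4 = 0.6193·(-1) + 0.3510·(-3) + 0.4912·2 + (-0.4447)·3 + 0.2330·3 = -1.3250.
u_4 = c_4 + 0.1474·q_1 − 3.5887·q_2 + 1.3250·q_3 = (0.7486, -0.0807, 0.2563, 2.8150, 2.9643).

u_4 = (0.7486, -0.0807, 0.2563, 2.8150, 2.9643)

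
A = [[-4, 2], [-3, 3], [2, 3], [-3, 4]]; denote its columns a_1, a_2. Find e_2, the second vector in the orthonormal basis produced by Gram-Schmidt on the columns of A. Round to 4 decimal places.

e_2 = (-0.0858, 0.2413, 0.8581, 0.4451)

a_1 = (-4, -3, 2, -3); ‖a_1‖ = 6.1644, so e_1 = (-0.6489, -0.4867, 0.3244, -0.4867).
e_1·a_2 = (-0.6489)·2 + (-0.4867)·3 + 0.3244·3 + (-0.4867)·4 = -3.7311.
u_2 = a_2 + 3.7311·e_1 = (-0.4211, 1.1842, 4.2105, 2.1842).
‖u_2‖ = 4.9070, so e_2 = (-0.0858, 0.2413, 0.8581, 0.4451).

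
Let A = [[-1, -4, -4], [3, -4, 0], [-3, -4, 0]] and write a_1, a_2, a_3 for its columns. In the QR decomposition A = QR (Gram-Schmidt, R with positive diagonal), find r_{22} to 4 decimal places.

r_{22} = 6.8672

a_1 = (-1, 3, -3); ‖a_1‖ = 4.3589, so q_1 = (-0.2294, 0.6882, -0.6882).
q_1·a_2 = (-0.2294)·(-4) + 0.6882·(-4) + (-0.6882)·(-4) = 0.9177.
u_2 = a_2 − 0.9177·q_1 = (-3.7895, -4.6316, -3.3684).
r_{22} = ‖u_2‖ = 6.8672.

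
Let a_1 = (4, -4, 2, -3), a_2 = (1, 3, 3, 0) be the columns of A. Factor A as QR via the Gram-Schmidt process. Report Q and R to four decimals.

Q = [[0.5963, 0.2708], [-0.5963, 0.6490], [0.2981, 0.7103], [-0.4472, -0.0307]], R = [[6.7082, -0.2981], [0.0000, 4.3487]]

a_1 = (4, -4, 2, -3); ‖a_1‖ = 6.7082, so q_1 = (0.5963, -0.5963, 0.2981, -0.4472).
q_1·a_2 = 0.5963·1 + (-0.5963)·3 + 0.2981·3 + (-0.4472)·0 = -0.2981.
u_2 = a_2 + 0.2981·q_1 = (1.1778, 2.8222, 3.0889, -0.1333).
‖u_2‖ = 4.3487, so q_2 = (0.2708, 0.6490, 0.7103, -0.0307).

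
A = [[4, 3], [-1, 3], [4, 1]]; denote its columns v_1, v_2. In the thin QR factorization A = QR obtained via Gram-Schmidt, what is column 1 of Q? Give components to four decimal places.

q_1 = (0.6963, -0.1741, 0.6963)

q_1 = v_1/‖v_1‖ = (4, -1, 4)/5.7446 = (0.6963, -0.1741, 0.6963).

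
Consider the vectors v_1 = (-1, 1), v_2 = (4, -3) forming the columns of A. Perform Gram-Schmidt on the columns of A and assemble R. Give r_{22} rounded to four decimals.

q_1 = v_1/‖v_1‖ = (-1, 1)/1.4142 = (-0.7071, 0.7071).
r_{12} = q_1·v_2 = -4.9497.
u_2 = v_2 + 4.9497·q_1 = (0.5000, 0.5000).
r_{22} = ‖u_2‖ = 0.7071.

r_{22} = 0.7071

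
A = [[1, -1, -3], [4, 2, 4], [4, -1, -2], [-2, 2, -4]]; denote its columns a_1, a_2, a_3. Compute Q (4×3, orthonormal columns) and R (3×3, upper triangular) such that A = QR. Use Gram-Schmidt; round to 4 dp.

q_1 = a_1/‖a_1‖ = (1, 4, 4, -2)/6.0828 = (0.1644, 0.6576, 0.6576, -0.3288).
r_{12} = q_1·a_2 = -0.1644.
u_2 = a_2 + 0.1644·q_1 = (-0.9730, 2.1081, -0.8919, 1.9459).
‖u_2‖ = 3.1580, so q_2 = (-0.3081, 0.6675, -0.2824, 0.6162).
r_{13} = q_1·a_3 = 2.1372; r_{23} = q_2·a_3 = 1.6945.
u_3 = a_3 − 2.1372·q_1 − 1.6945·q_2 = (-2.8293, 1.4634, -2.9268, -4.3415).
‖u_3‖ = 6.1287, so q_3 = (-0.4616, 0.2388, -0.4776, -0.7084).

Q = [[0.1644, -0.3081, -0.4616], [0.6576, 0.6675, 0.2388], [0.6576, -0.2824, -0.4776], [-0.3288, 0.6162, -0.7084]], R = [[6.0828, -0.1644, 2.1372], [0.0000, 3.1580, 1.6945], [0.0000, 0.0000, 6.1287]]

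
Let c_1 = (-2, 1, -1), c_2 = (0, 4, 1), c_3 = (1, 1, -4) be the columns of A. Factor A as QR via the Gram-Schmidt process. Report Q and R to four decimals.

q_1 = c_1/‖c_1‖ = (-2, 1, -1)/2.4495 = (-0.8165, 0.4082, -0.4082).
r_{12} = q_1·c_2 = 1.2247.
u_2 = c_2 − 1.2247·q_1 = (1.0000, 3.5000, 1.5000).
‖u_2‖ = 3.9370, so q_2 = (0.2540, 0.8890, 0.3810).
r_{13} = q_1·c_3 = 1.2247; r_{23} = q_2·c_3 = -0.3810.
u_3 = c_3 − 1.2247·q_1 + 0.3810·q_2 = (2.0968, 0.8387, -3.3548).
‖u_3‖ = 4.0441, so q_3 = (0.5185, 0.2074, -0.8296).

Q = [[-0.8165, 0.2540, 0.5185], [0.4082, 0.8890, 0.2074], [-0.4082, 0.3810, -0.8296]], R = [[2.4495, 1.2247, 1.2247], [0.0000, 3.9370, -0.3810], [0.0000, 0.0000, 4.0441]]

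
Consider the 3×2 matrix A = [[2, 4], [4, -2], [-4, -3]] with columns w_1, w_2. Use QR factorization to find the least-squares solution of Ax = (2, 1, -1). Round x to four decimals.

x = (0.2667, 0.2000)

w_1 = (2, 4, -4); ‖w_1‖ = 6.0000, so q_1 = (0.3333, 0.6667, -0.6667).
q_1·w_2 = 0.3333·4 + 0.6667·(-2) + (-0.6667)·(-3) = 2.0000.
u_2 = w_2 − 2.0000·q_1 = (3.3333, -3.3333, -1.6667).
‖u_2‖ = 5.0000, so q_2 = (0.6667, -0.6667, -0.3333).
Qᵀb = (2.0000, 1.0000).
Back-substitute: x_2 = 1.0000/5.0000 = 0.2000.
x_1 = (2.0000 − 2.0000·0.2000)/6.0000 = 0.2667.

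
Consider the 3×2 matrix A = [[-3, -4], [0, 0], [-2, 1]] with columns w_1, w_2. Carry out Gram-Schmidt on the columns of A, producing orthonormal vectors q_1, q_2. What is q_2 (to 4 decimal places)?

w_1 = (-3, 0, -2); ‖w_1‖ = 3.6056, so q_1 = (-0.8321, 0.0000, -0.5547).
q_1·w_2 = (-0.8321)·(-4) + 0.0000·0 + (-0.5547)·1 = 2.7735.
u_2 = w_2 − 2.7735·q_1 = (-1.6923, 0.0000, 2.5385).
‖u_2‖ = 3.0509, so q_2 = (-0.5547, 0.0000, 0.8321).

q_2 = (-0.5547, 0.0000, 0.8321)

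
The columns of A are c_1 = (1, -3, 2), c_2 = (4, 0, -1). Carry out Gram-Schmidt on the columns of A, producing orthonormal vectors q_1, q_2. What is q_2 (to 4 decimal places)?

q_1 = c_1/‖c_1‖ = (1, -3, 2)/3.7417 = (0.2673, -0.8018, 0.5345).
r_{12} = q_1·c_2 = 0.5345.
u_2 = c_2 − 0.5345·q_1 = (3.8571, 0.4286, -1.2857).
‖u_2‖ = 4.0883, so q_2 = (0.9435, 0.1048, -0.3145).

q_2 = (0.9435, 0.1048, -0.3145)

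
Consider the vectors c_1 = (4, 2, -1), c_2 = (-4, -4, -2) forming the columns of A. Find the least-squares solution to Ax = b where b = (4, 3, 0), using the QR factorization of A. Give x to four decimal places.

x = (0.6471, -0.3824)

q_1 = c_1/‖c_1‖ = (4, 2, -1)/4.5826 = (0.8729, 0.4364, -0.2182).
r_{12} = q_1·c_2 = -4.8008.
u_2 = c_2 + 4.8008·q_1 = (0.1905, -1.9048, -3.0476).
‖u_2‖ = 3.5989, so q_2 = (0.0529, -0.5293, -0.8468).
Qᵀb = (4.8008, -1.3761).
Back-substitute: x_2 = -1.3761/3.5989 = -0.3824.
x_1 = (4.8008 + 4.8008·(-0.3824))/4.5826 = 0.6471.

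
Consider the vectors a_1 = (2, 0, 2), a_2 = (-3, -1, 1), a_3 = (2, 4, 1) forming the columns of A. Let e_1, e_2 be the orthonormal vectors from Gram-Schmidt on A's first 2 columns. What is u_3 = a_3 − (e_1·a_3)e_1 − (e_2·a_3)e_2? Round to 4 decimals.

u_3 = (-0.8333, 3.3333, 0.8333)

e_1 = a_1/‖a_1‖ = (2, 0, 2)/2.8284 = (0.7071, 0.0000, 0.7071).
r_{12} = e_1·a_2 = -1.4142.
u_2 = a_2 + 1.4142·e_1 = (-2.0000, -1.0000, 2.0000).
‖u_2‖ = 3.0000, so e_2 = (-0.6667, -0.3333, 0.6667).
r_{13} = e_1·a_3 = 2.1213; r_{23} = e_2·a_3 = -2.0000.
u_3 = a_3 − 2.1213·e_1 + 2.0000·e_2 = (-0.8333, 3.3333, 0.8333).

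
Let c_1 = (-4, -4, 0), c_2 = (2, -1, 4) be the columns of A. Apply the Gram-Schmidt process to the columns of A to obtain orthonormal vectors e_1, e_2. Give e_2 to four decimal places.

c_1 = (-4, -4, 0); ‖c_1‖ = 5.6569, so e_1 = (-0.7071, -0.7071, 0.0000).
e_1·c_2 = (-0.7071)·2 + (-0.7071)·(-1) + 0.0000·4 = -0.7071.
u_2 = c_2 + 0.7071·e_1 = (1.5000, -1.5000, 4.0000).
‖u_2‖ = 4.5277, so e_2 = (0.3313, -0.3313, 0.8835).

e_2 = (0.3313, -0.3313, 0.8835)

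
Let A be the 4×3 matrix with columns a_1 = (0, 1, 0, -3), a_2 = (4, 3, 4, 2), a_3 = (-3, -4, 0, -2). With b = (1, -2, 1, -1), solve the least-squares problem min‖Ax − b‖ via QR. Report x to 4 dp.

x = (0.0938, 0.3818, 0.6035)

e_1 = a_1/‖a_1‖ = (0, 1, 0, -3)/3.1623 = (0.0000, 0.3162, 0.0000, -0.9487).
r_{12} = e_1·a_2 = -0.9487.
u_2 = a_2 + 0.9487·e_1 = (4.0000, 3.3000, 4.0000, 1.1000).
‖u_2‖ = 6.6408, so e_2 = (0.6023, 0.4969, 0.6023, 0.1656).
r_{13} = e_1·a_3 = 0.6325; r_{23} = e_2·a_3 = -4.1260.
u_3 = a_3 − 0.6325·e_1 + 4.1260·e_2 = (-0.5147, -2.1497, 2.4853, -0.7166).
‖u_3‖ = 3.4023, so e_3 = (-0.1513, -0.6318, 0.7305, -0.2106).
Qᵀb = (0.3162, 0.0452, 2.0534).
Back-substitute: x_3 = 2.0534/3.4023 = 0.6035.
x_2 = (0.0452 + 4.1260·0.6035)/6.6408 = 0.3818.
x_1 = (0.3162 + 0.9487·0.3818 − 0.6325·0.6035)/3.1623 = 0.0938.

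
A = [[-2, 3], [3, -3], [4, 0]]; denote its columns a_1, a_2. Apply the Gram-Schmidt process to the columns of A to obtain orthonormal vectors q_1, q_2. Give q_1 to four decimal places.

q_1 = (-0.3714, 0.5571, 0.7428)

q_1 = a_1/‖a_1‖ = (-2, 3, 4)/5.3852 = (-0.3714, 0.5571, 0.7428).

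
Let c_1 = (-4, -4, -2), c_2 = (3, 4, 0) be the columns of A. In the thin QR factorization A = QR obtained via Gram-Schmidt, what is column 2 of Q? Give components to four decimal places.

q_2 = (-0.0619, 0.4952, -0.8666)

c_1 = (-4, -4, -2); ‖c_1‖ = 6.0000, so q_1 = (-0.6667, -0.6667, -0.3333).
q_1·c_2 = (-0.6667)·3 + (-0.6667)·4 + (-0.3333)·0 = -4.6667.
u_2 = c_2 + 4.6667·q_1 = (-0.1111, 0.8889, -1.5556).
‖u_2‖ = 1.7951, so q_2 = (-0.0619, 0.4952, -0.8666).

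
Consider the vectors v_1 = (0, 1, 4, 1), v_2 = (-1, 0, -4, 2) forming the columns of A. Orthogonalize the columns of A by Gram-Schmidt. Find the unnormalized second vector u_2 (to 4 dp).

q_1 = v_1/‖v_1‖ = (0, 1, 4, 1)/4.2426 = (0.0000, 0.2357, 0.9428, 0.2357).
r_{12} = q_1·v_2 = -3.2998.
u_2 = v_2 + 3.2998·q_1 = (-1.0000, 0.7778, -0.8889, 2.7778).

u_2 = (-1.0000, 0.7778, -0.8889, 2.7778)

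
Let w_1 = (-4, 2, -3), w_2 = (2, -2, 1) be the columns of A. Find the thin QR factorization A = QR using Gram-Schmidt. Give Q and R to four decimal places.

q_1 = w_1/‖w_1‖ = (-4, 2, -3)/5.3852 = (-0.7428, 0.3714, -0.5571).
r_{12} = q_1·w_2 = -2.7854.
u_2 = w_2 + 2.7854·q_1 = (-0.0690, -0.9655, -0.5517).
‖u_2‖ = 1.1142, so q_2 = (-0.0619, -0.8666, -0.4952).

Q = [[-0.7428, -0.0619], [0.3714, -0.8666], [-0.5571, -0.4952]], R = [[5.3852, -2.7854], [0.0000, 1.1142]]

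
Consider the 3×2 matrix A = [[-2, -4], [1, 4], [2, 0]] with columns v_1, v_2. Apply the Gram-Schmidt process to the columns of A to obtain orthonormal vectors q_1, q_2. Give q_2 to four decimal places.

q_1 = v_1/‖v_1‖ = (-2, 1, 2)/3.0000 = (-0.6667, 0.3333, 0.6667).
r_{12} = q_1·v_2 = 4.0000.
u_2 = v_2 − 4.0000·q_1 = (-1.3333, 2.6667, -2.6667).
‖u_2‖ = 4.0000, so q_2 = (-0.3333, 0.6667, -0.6667).

q_2 = (-0.3333, 0.6667, -0.6667)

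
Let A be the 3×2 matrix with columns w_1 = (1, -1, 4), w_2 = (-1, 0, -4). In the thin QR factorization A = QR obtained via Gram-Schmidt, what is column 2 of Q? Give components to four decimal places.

w_1 = (1, -1, 4); ‖w_1‖ = 4.2426, so q_1 = (0.2357, -0.2357, 0.9428).
q_1·w_2 = 0.2357·(-1) + (-0.2357)·0 + 0.9428·(-4) = -4.0069.
u_2 = w_2 + 4.0069·q_1 = (-0.0556, -0.9444, -0.2222).
‖u_2‖ = 0.9718, so q_2 = (-0.0572, -0.9718, -0.2287).

q_2 = (-0.0572, -0.9718, -0.2287)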